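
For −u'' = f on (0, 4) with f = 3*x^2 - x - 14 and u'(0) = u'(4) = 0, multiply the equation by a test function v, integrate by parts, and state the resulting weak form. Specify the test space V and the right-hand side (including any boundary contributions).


V = H^1(0, 4) (no boundary constraint on v; u is determined up to an additive constant); weak form: ∫_0^4 u'v' dx = ∫_0^4 (3*x^2 - x - 14) v dx for all v ∈ V.

Multiply both sides by a test function v and integrate from 0 to 4:
  ∫_0^4 −u''(x) v(x) dx = ∫_0^4 f(x) v(x) dx.
Integrate the LHS by parts once:
  ∫_0^4 −u'' v dx = −[u'(x) v(x)]_0^4 + ∫_0^4 u'(x) v'(x) dx.
Thus ∫_0^4 u'(x) v'(x) dx = ∫_0^4 f(x) v(x) dx + [u'(x) v(x)]_0^4.
Choose V so that boundary terms are either known or forced to vanish.
u has homogeneous Neumann: u'(0) = u'(4) = 0. So [u' v]_0^4 = 0·v(4) − 0·v(0) = 0 for any v; take V = H^1(0, 4).
Weak formulation: find u (satisfying any essential BC) such that ∫_0^4 u'(x) v'(x) dx = ∫_0^4 f v dx for all v ∈ V (homogeneous Neumann, so boundary terms vanish).
Substituting f(x) = 3*x^2 - x - 14, the right-hand side is ∫_0^4 (3*x^2 - x - 14) v dx.
Compatibility check (pure Neumann): taking v ≡ 1 ∈ V gives 0 = ∫_0^4 f dx + (0) − (0), i.e. ∫_0^4 f dx must equal u'(0) − u'(4) = 0. Indeed ∫_0^4 (3*x^2 - x - 14) dx = 0, so the data are compatible. The solution is then unique only up to an additive constant (fix it e.g. by requiring ∫_0^4 u dx = 0).


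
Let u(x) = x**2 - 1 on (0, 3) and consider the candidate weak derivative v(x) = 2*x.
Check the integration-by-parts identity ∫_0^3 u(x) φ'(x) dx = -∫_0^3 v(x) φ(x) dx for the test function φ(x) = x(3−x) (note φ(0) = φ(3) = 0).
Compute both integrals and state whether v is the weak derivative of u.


LHS = -27/2, RHS = -27/2. Yes, v = u' weakly.

u(x) = x**2 - 1, classical derivative u'(x) = 2*x.
φ(x) = x(3−x), so φ'(x) = 3 - 2*x.
Note φ(0) = φ(3) = 0, so the boundary term u·φ vanishes.
LHS = ∫_0^3 u(x) φ'(x) dx = ∫_0^3 (-2*x^3 + 3*x^2 + 2*x - 3) dx. Term by term:
  ∫_0^3 -2*x^3 dx = -81/2;  ∫_0^3 3*x^2 dx = 27;  ∫_0^3 2*x dx = 9;
  ∫_0^3 -3 dx = -9.
Sum: -81/2 + 27 + 9 − 9 = -27/2.
So LHS = -27/2.
∫_0^3 v(x) φ(x) dx = ∫_0^3 (-2*x^3 + 6*x^2) dx. Term by term:
  ∫_0^3 -2*x^3 dx = -81/2;  ∫_0^3 6*x^2 dx = 54.
Sum: -81/2 + 54 = 27/2.
So RHS = -∫_0^3 v(x) φ(x) dx = -27/2.
LHS = RHS, so the identity holds for this test φ.
Moreover u is smooth here and v(x) = u'(x) = 2*x pointwise, so the identity holds for every test function. Hence v is the weak derivative of u.


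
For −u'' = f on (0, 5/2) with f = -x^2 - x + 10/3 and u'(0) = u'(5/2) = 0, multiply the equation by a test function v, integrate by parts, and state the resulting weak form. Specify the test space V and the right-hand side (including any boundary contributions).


V = H^1(0, 5/2) (no boundary constraint on v; u is determined up to an additive constant); weak form: ∫_0^5/2 u'v' dx = ∫_0^5/2 (-x^2 - x + 10/3) v dx for all v ∈ V.

Multiply both sides by a test function v and integrate from 0 to 5/2:
  ∫_0^5/2 −u''(x) v(x) dx = ∫_0^5/2 f(x) v(x) dx.
Integrate the LHS by parts once:
  ∫_0^5/2 −u'' v dx = −[u'(x) v(x)]_0^5/2 + ∫_0^5/2 u'(x) v'(x) dx.
Thus ∫_0^5/2 u'(x) v'(x) dx = ∫_0^5/2 f(x) v(x) dx + [u'(x) v(x)]_0^5/2.
Choose V so that boundary terms are either known or forced to vanish.
u has homogeneous Neumann: u'(0) = u'(5/2) = 0. So [u' v]_0^5/2 = 0·v(5/2) − 0·v(0) = 0 for any v; take V = H^1(0, 5/2).
Weak formulation: find u (satisfying any essential BC) such that ∫_0^5/2 u'(x) v'(x) dx = ∫_0^5/2 f v dx for all v ∈ V (homogeneous Neumann, so boundary terms vanish).
Substituting f(x) = -x^2 - x + 10/3, the right-hand side is ∫_0^5/2 (-x^2 - x + 10/3) v dx.
Compatibility check (pure Neumann): taking v ≡ 1 ∈ V gives 0 = ∫_0^5/2 f dx + (0) − (0), i.e. ∫_0^5/2 f dx must equal u'(0) − u'(5/2) = 0. Indeed ∫_0^5/2 (-x^2 - x + 10/3) dx = 0, so the data are compatible. The solution is then unique only up to an additive constant (fix it e.g. by requiring ∫_0^5/2 u dx = 0).


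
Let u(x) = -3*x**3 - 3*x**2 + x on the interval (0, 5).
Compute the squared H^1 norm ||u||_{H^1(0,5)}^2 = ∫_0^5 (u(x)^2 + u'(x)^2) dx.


||u||_{H^1}^2 = 9089035/42

The H^1 norm (squared) on an interval (0, L) is
  ||u||_{H^1}^2 = ∫_0^L u(x)^2 dx + ∫_0^L u'(x)^2 dx.
Compute u'(x) = -9*x**2 - 6*x + 1.
Then u(x)^2 = 9*x**6 + 18*x**5 + 3*x**4 - 6*x**3 + x**2 and u'(x)^2 = 81*x**4 + 108*x**3 + 18*x**2 - 12*x + 1.
Integrate each monomial from 0 to 5 using ∫_0^5 c·x^n dx = c·5^(n+1)/(n+1):
  ∫_0^5 u(x)^2 dx = ∫_0^5 (9*x^6 + 18*x^5 + 3*x^4 - 6*x^3 + x^2) dx. Term by term:
    ∫_0^5 9*x^6 dx = 703125/7;  ∫_0^5 18*x^5 dx = 46875;  ∫_0^5 3*x^4 dx = 1875;
    ∫_0^5 -6*x^3 dx = -1875/2;  ∫_0^5 x^2 dx = 125/3.
  Sum: 703125/7 + 46875 + 1875 − 1875/2 + 125/3 = 6228625/42.
  ∫_0^5 u'(x)^2 dx = ∫_0^5 (81*x^4 + 108*x^3 + 18*x^2 - 12*x + 1) dx. Term by term:
    ∫_0^5 81*x^4 dx = 50625;  ∫_0^5 108*x^3 dx = 16875;  ∫_0^5 18*x^2 dx = 750;
    ∫_0^5 -12*x dx = -150;  ∫_0^5 1 dx = 5.
  Sum: 50625 + 16875 + 750 − 150 + 5 = 68105.
Adding: ||u||_{H^1}^2 = 6228625/42 + 68105 = 9089035/42.


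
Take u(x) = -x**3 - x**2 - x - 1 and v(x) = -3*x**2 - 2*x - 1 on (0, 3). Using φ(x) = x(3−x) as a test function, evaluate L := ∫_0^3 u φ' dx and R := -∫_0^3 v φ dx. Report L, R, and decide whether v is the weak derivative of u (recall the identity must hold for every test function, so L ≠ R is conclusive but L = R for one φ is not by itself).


LHS = 1089/20, RHS = 1089/20. Yes, v = u' weakly.

u(x) = -x**3 - x**2 - x - 1, classical derivative u'(x) = -3*x**2 - 2*x - 1.
φ(x) = x(3−x), so φ'(x) = 3 - 2*x.
Note φ(0) = φ(3) = 0, so the boundary term u·φ vanishes.
LHS = ∫_0^3 u(x) φ'(x) dx = ∫_0^3 (2*x^4 - x^3 - x^2 - x - 3) dx. Term by term:
  ∫_0^3 2*x^4 dx = 486/5;  ∫_0^3 -x^3 dx = -81/4;  ∫_0^3 -x^2 dx = -9;
  ∫_0^3 -x dx = -9/2;  ∫_0^3 -3 dx = -9.
Sum: 486/5 − 81/4 − 9 − 9/2 − 9 = 1089/20.
So LHS = 1089/20.
∫_0^3 v(x) φ(x) dx = ∫_0^3 (3*x^4 - 7*x^3 - 5*x^2 - 3*x) dx. Term by term:
  ∫_0^3 3*x^4 dx = 729/5;  ∫_0^3 -7*x^3 dx = -567/4;  ∫_0^3 -5*x^2 dx = -45;
  ∫_0^3 -3*x dx = -27/2.
Sum: 729/5 − 567/4 − 45 − 27/2 = -1089/20.
So RHS = -∫_0^3 v(x) φ(x) dx = 1089/20.
LHS = RHS, so the identity holds for this test φ.
Moreover u is smooth here and v(x) = u'(x) = -3*x**2 - 2*x - 1 pointwise, so the identity holds for every test function. Hence v is the weak derivative of u.


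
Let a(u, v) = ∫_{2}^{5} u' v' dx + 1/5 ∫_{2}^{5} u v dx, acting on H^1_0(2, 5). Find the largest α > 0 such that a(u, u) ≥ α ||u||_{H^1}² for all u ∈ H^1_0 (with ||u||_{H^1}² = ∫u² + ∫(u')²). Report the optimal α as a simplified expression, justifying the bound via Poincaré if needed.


α = (9/5 + π^2)/(9 + π^2)

Coercivity of a(·,·) on H^1_0(2, 5) means a(u, u) ≥ α ||u||_{H^1}² for every u ∈ H^1_0.
The interval has length L = 3, and Poincaré/coercivity depend only on L. Here a(u, u) = ∫(u')² + (1/5)·∫u².
Here 0 < c = 1/5 < 1. The condition a(u,u) ≥ α||u||_{H^1}² reads (1−α)∫(u')² ≥ (α−c)∫u². Any admissible α is ≤ 1 (rapidly oscillating u have ∫u²/∫(u')² → 0), and α = 1 would force 0 ≥ (1−c)∫u², impossible since c < 1; so 1−α > 0. By the sharp Poincaré inequality on H^1_0 of an interval of length L, ∫(u')² ≥ (π/L)²∫u² with equality for the first sine mode sin(π(x−x₀)/L) (x₀ the left endpoint), so the inequality holds for all u iff (1−α)(π/L)² ≥ α − c, i.e. α ≤ ((π/L)² + c)/((π/L)² + 1) = (1 + c(L/π)²)/(1 + (L/π)²). With (π/L)² = π^2/9 and c = 1/5, the largest admissible constant is α = ((π/L)² + c)/((π/L)² + 1).
Simplifying, α = (9/5 + π^2)/(9 + π^2).


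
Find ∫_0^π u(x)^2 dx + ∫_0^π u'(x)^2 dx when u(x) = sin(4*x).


||u||_{H^1(0,π)}^2 = 17*π/2

u'(x) = 4*cos(4*x).
Expand u² and (u')² and integrate term by term on (0, π), using: for integers n ≥ 1, ∫_0^π sin²(nx) dx = ∫_0^π cos²(nx) dx = π/2; for n ≠ n', ∫_0^π sin(nx)sin(n'x) dx = ∫_0^π cos(nx)cos(n'x) dx = 0; and by product-to-sum, ∫_0^π sin(nx)cos(n'x) dx = ½∫_0^π [sin((n+n')x) + sin((n−n')x)] dx, which is 0 when n+n' is even and 2n/(n²−n'²) when n+n' is odd (it need not vanish on (0, π)).
  u² squared terms: (1)²·∫sin(4x)² dx = 1·π/2 = π/2.
  So ∫_0^π u² dx = π/2.
  (u')² squared terms: (4)²·∫cos(4x)² dx = 16·π/2 = 8*π.
  So ∫_0^π (u')² dx = 8*π.
||u||_{H^1}^2 = (π/2) + (8*π) = 17*π/2.


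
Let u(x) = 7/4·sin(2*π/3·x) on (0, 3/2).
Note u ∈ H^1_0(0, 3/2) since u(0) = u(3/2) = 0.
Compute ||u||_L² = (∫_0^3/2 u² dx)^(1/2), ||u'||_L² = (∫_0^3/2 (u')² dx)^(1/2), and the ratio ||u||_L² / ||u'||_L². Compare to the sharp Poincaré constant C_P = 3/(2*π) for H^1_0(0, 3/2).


||u||_L² / ||u'||_L² = 3/(2*π) = C_P.

u(x) = 7/4·sin(2*π/3·x), so u'(x) = 7*π*cos(2*π*x/3)/6.
Writing u(x) = A·sin(kπx/L) with A = 7/4 and k = 1, use ∫_0^L sin²(kπx/L) dx = L/2 and ∫_0^L cos²(kπx/L) dx = L/2.
u² = 49/16·sin²(2*π/3·x) and (u')² = 49*π^2/36·cos²(2*π/3·x), and each of sin², cos² integrates to L/2 = 3/4 over (0, 3/2).
∫_0^3/2 u² dx = 147/64, so ||u||_L² = 7*sqrt(3)/8.
∫_0^3/2 (u')² dx = 49*π^2/48, so ||u'||_L² = 7*sqrt(3)*π/12.
Ratio ||u||_L² / ||u'||_L² = 3/(2*π).
Sharp Poincaré constant on H^1_0(0, 3/2) is C_P = L/π = 3/(2*π), achieved by sin(2*π/3·x).
This is the k = 1 eigenfunction (up to amplitude), so the ratio equals the sharp Poincaré constant exactly.


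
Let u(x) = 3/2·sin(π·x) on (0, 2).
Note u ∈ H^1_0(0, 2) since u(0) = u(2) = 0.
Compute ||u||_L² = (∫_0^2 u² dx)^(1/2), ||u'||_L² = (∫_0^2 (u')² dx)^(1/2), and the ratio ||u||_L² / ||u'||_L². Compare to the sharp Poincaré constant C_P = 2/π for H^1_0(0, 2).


||u||_L² / ||u'||_L² = 1/π < C_P = 2/π.

u(x) = 3/2·sin(π·x), so u'(x) = 3*π*cos(π*x)/2.
Writing u(x) = A·sin(kπx/L) with A = 3/2 and k = 2, use ∫_0^L sin²(kπx/L) dx = L/2 and ∫_0^L cos²(kπx/L) dx = L/2.
u² = 9/4·sin²(π·x) and (u')² = 9*π^2/4·cos²(π·x), and each of sin², cos² integrates to L/2 = 1 over (0, 2).
∫_0^2 u² dx = 9/4, so ||u||_L² = 3/2.
∫_0^2 (u')² dx = 9*π^2/4, so ||u'||_L² = 3*π/2.
Ratio ||u||_L² / ||u'||_L² = 1/π.
Sharp Poincaré constant on H^1_0(0, 2) is C_P = L/π = 2/π, achieved by sin(π/2·x).
This is the k = 2 harmonic; the ratio L/(kπ) is strictly less than C_P = L/π, consistent with the sharp inequality ||u||_L² ≤ C_P ||u'||_L².


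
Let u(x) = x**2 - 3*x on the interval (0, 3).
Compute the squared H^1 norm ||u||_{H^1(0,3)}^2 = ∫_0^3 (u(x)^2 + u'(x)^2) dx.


||u||_{H^1}^2 = 171/10

The H^1 norm (squared) on an interval (0, L) is
  ||u||_{H^1}^2 = ∫_0^L u(x)^2 dx + ∫_0^L u'(x)^2 dx.
Compute u'(x) = 2*x - 3.
Then u(x)^2 = x**4 - 6*x**3 + 9*x**2 and u'(x)^2 = 4*x**2 - 12*x + 9.
Integrate each monomial from 0 to 3 using ∫_0^3 c·x^n dx = c·3^(n+1)/(n+1):
  ∫_0^3 u(x)^2 dx = ∫_0^3 (x^4 - 6*x^3 + 9*x^2) dx. Term by term:
    ∫_0^3 x^4 dx = 243/5;  ∫_0^3 -6*x^3 dx = -243/2;  ∫_0^3 9*x^2 dx = 81.
  Sum: 243/5 − 243/2 + 81 = 81/10.
  ∫_0^3 u'(x)^2 dx = ∫_0^3 (4*x^2 - 12*x + 9) dx. Term by term:
    ∫_0^3 4*x^2 dx = 36;  ∫_0^3 -12*x dx = -54;  ∫_0^3 9 dx = 27.
  Sum: 36 − 54 + 27 = 9.
Adding: ||u||_{H^1}^2 = 81/10 + 9 = 171/10.


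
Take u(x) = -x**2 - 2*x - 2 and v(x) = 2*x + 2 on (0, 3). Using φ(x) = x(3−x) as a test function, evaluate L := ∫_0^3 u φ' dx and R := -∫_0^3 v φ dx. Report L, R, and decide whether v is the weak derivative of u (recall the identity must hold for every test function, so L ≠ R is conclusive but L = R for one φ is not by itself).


LHS = 45/2, RHS = -45/2. No, v is not the weak derivative of u.

u(x) = -x**2 - 2*x - 2, classical derivative u'(x) = -2*x - 2.
φ(x) = x(3−x), so φ'(x) = 3 - 2*x.
Note φ(0) = φ(3) = 0, so the boundary term u·φ vanishes.
LHS = ∫_0^3 u(x) φ'(x) dx = ∫_0^3 (2*x^3 + x^2 - 2*x - 6) dx. Term by term:
  ∫_0^3 2*x^3 dx = 81/2;  ∫_0^3 x^2 dx = 9;  ∫_0^3 -2*x dx = -9;
  ∫_0^3 -6 dx = -18.
Sum: 81/2 + 9 − 9 − 18 = 45/2.
So LHS = 45/2.
∫_0^3 v(x) φ(x) dx = ∫_0^3 (-2*x^3 + 4*x^2 + 6*x) dx. Term by term:
  ∫_0^3 -2*x^3 dx = -81/2;  ∫_0^3 4*x^2 dx = 36;  ∫_0^3 6*x dx = 27.
Sum: -81/2 + 36 + 27 = 45/2.
So RHS = -∫_0^3 v(x) φ(x) dx = -45/2.
LHS − RHS = 45 ≠ 0, so the identity fails.
(For a valid weak derivative the identity must hold for EVERY test function, in particular this one. The failure shows v is NOT the weak derivative of u.)
Correct weak derivative would be u'(x) = -2*x - 2.


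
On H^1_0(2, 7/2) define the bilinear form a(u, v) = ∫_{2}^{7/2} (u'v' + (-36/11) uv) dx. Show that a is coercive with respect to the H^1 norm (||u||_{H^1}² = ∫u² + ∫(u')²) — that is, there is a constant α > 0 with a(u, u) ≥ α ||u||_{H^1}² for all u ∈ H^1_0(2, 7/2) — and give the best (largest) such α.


α = 4*(-81 + 11*π^2)/(11*(9 + 4*π^2))

Coercivity of a(·,·) on H^1_0(2, 7/2) means a(u, u) ≥ α ||u||_{H^1}² for every u ∈ H^1_0.
The interval has length L = 3/2, and Poincaré/coercivity depend only on L. Here a(u, u) = ∫(u')² + (-36/11)·∫u².
Here c = -36/11 < 0 with |c| < (π/L)² = 4*π^2/9, so coercivity still holds. The condition a(u,u) ≥ α||u||_{H^1}² reads (1−α)∫(u')² ≥ (α−c)∫u². Any admissible α is ≤ 1 (rapidly oscillating u have ∫u²/∫(u')² → 0), and α = 1 would force 0 ≥ (1−c)∫u², impossible since c < 1; so 1−α > 0. By the sharp Poincaré inequality on H^1_0 of an interval of length L, ∫(u')² ≥ (π/L)²∫u² with equality for the first sine mode sin(π(x−x₀)/L) (x₀ the left endpoint), so the inequality holds for all u iff (1−α)(π/L)² ≥ α − c, i.e. α ≤ ((π/L)² + c)/((π/L)² + 1) = (1 + c(L/π)²)/(1 + (L/π)²). (Direct route, valid since c ≤ 0: Poincaré gives c∫u² ≥ c(L/π)²∫(u')², so a(u,u) ≥ (1 + c(L/π)²)∫(u')², while ||u||_{H^1}² ≤ (1 + (L/π)²)∫(u')²; dividing yields the same α.) With (π/L)² = 4*π^2/9 and c = -36/11, the largest admissible constant is α = ((π/L)² + c)/((π/L)² + 1).
Simplifying, α = 4*(-81 + 11*π^2)/(11*(9 + 4*π^2)).


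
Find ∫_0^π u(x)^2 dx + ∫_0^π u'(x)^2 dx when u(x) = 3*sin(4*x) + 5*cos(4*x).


||u||_{H^1(0,π)}^2 = 289*π

u'(x) = -20*sin(4*x) + 12*cos(4*x).
Expand u² and (u')² and integrate term by term on (0, π), using: for integers n ≥ 1, ∫_0^π sin²(nx) dx = ∫_0^π cos²(nx) dx = π/2; for n ≠ n', ∫_0^π sin(nx)sin(n'x) dx = ∫_0^π cos(nx)cos(n'x) dx = 0; and by product-to-sum, ∫_0^π sin(nx)cos(n'x) dx = ½∫_0^π [sin((n+n')x) + sin((n−n')x)] dx, which is 0 when n+n' is even and 2n/(n²−n'²) when n+n' is odd (it need not vanish on (0, π)).
  u² squared terms: (3)²·∫sin(4x)² dx = 9·π/2 = 9*π/2;  (5)²·∫cos(4x)² dx = 25·π/2 = 25*π/2.
  u² cross terms: 2·(3)·(5)·∫sin(4x)·cos(4x) dx = 30·(0) = 0.
  So ∫_0^π u² dx = 9*π/2 + 25*π/2 + 0 = 17*π.
  (u')² squared terms: (-20)²·∫sin(4x)² dx = 400·π/2 = 200*π;  (12)²·∫cos(4x)² dx = 144·π/2 = 72*π.
  (u')² cross terms: 2·(-20)·(12)·∫sin(4x)·cos(4x) dx = -480·(0) = 0.
  So ∫_0^π (u')² dx = 200*π + 72*π + 0 = 272*π.
||u||_{H^1}^2 = (17*π) + (272*π) = 289*π.


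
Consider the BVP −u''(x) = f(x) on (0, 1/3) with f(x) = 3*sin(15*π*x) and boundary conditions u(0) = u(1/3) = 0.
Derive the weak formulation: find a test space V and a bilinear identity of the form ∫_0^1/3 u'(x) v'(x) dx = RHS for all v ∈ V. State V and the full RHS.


V = H^1_0(0, 1/3) (so v(0) = v(1/3) = 0); weak form: ∫_0^1/3 u'v' dx = ∫_0^1/3 (3*sin(15*π*x)) v dx for all v ∈ V.

Multiply both sides by a test function v and integrate from 0 to 1/3:
  ∫_0^1/3 −u''(x) v(x) dx = ∫_0^1/3 f(x) v(x) dx.
Integrate the LHS by parts once:
  ∫_0^1/3 −u'' v dx = −[u'(x) v(x)]_0^1/3 + ∫_0^1/3 u'(x) v'(x) dx.
Thus ∫_0^1/3 u'(x) v'(x) dx = ∫_0^1/3 f(x) v(x) dx + [u'(x) v(x)]_0^1/3.
Choose V so that boundary terms are either known or forced to vanish.
u is Dirichlet: u(0) = u(1/3) = 0. Let V = H^1_0(0, 1/3); then v(0) = v(1/3) = 0, and [u' v]_0^1/3 = 0.
Weak formulation: find u (satisfying any essential BC) such that ∫_0^1/3 u'(x) v'(x) dx = ∫_0^1/3 f v dx for all v ∈ V.
Substituting f(x) = 3*sin(15*π*x), the right-hand side is ∫_0^1/3 (3*sin(15*π*x)) v dx.


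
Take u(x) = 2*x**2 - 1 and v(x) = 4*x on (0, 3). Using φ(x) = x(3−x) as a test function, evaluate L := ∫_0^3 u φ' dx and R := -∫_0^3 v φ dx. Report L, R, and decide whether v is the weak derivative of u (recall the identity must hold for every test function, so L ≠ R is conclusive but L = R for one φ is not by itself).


LHS = -27, RHS = -27. Yes, v = u' weakly.

u(x) = 2*x**2 - 1, classical derivative u'(x) = 4*x.
φ(x) = x(3−x), so φ'(x) = 3 - 2*x.
Note φ(0) = φ(3) = 0, so the boundary term u·φ vanishes.
LHS = ∫_0^3 u(x) φ'(x) dx = ∫_0^3 (-4*x^3 + 6*x^2 + 2*x - 3) dx. Term by term:
  ∫_0^3 -4*x^3 dx = -81;  ∫_0^3 6*x^2 dx = 54;  ∫_0^3 2*x dx = 9;
  ∫_0^3 -3 dx = -9.
Sum: -81 + 54 + 9 − 9 = -27.
So LHS = -27.
∫_0^3 v(x) φ(x) dx = ∫_0^3 (-4*x^3 + 12*x^2) dx. Term by term:
  ∫_0^3 -4*x^3 dx = -81;  ∫_0^3 12*x^2 dx = 108.
Sum: -81 + 108 = 27.
So RHS = -∫_0^3 v(x) φ(x) dx = -27.
LHS = RHS, so the identity holds for this test φ.
Moreover u is smooth here and v(x) = u'(x) = 4*x pointwise, so the identity holds for every test function. Hence v is the weak derivative of u.


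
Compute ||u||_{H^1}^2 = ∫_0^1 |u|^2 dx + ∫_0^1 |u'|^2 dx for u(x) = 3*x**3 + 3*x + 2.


||u||_{H^1}^2 = 2243/35

The H^1 norm (squared) on an interval (0, L) is
  ||u||_{H^1}^2 = ∫_0^L u(x)^2 dx + ∫_0^L u'(x)^2 dx.
Compute u'(x) = 9*x**2 + 3.
Then u(x)^2 = 9*x**6 + 18*x**4 + 12*x**3 + 9*x**2 + 12*x + 4 and u'(x)^2 = 81*x**4 + 54*x**2 + 9.
Integrate each monomial from 0 to 1 using ∫_0^1 c·x^n dx = c·1^(n+1)/(n+1):
  ∫_0^1 u(x)^2 dx = ∫_0^1 (9*x^6 + 18*x^4 + 12*x^3 + 9*x^2 + 12*x + 4) dx. Term by term:
    ∫_0^1 9*x^6 dx = 9/7;  ∫_0^1 18*x^4 dx = 18/5;  ∫_0^1 12*x^3 dx = 3;
    ∫_0^1 9*x^2 dx = 3;  ∫_0^1 12*x dx = 6;  ∫_0^1 4 dx = 4.
  Sum: 9/7 + 18/5 + 3 + 3 + 6 + 4 = 731/35.
  ∫_0^1 u'(x)^2 dx = ∫_0^1 (81*x^4 + 54*x^2 + 9) dx. Term by term:
    ∫_0^1 81*x^4 dx = 81/5;  ∫_0^1 54*x^2 dx = 18;  ∫_0^1 9 dx = 9.
  Sum: 81/5 + 18 + 9 = 216/5.
Adding: ||u||_{H^1}^2 = 731/35 + 216/5 = 2243/35.


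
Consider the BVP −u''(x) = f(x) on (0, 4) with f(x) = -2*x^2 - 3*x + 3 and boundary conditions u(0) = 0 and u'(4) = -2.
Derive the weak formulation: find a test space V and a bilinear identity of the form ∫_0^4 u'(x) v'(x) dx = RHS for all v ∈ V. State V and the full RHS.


V = {v ∈ H^1(0, 4) : v(0) = 0} (test functions vanish at x = 0 where u is specified); weak form: ∫_0^4 u'v' dx = ∫_0^4 (-2*x^2 - 3*x + 3) v dx − 2·v(4) for all v ∈ V.

Multiply both sides by a test function v and integrate from 0 to 4:
  ∫_0^4 −u''(x) v(x) dx = ∫_0^4 f(x) v(x) dx.
Integrate the LHS by parts once:
  ∫_0^4 −u'' v dx = −[u'(x) v(x)]_0^4 + ∫_0^4 u'(x) v'(x) dx.
Thus ∫_0^4 u'(x) v'(x) dx = ∫_0^4 f(x) v(x) dx + [u'(x) v(x)]_0^4.
Choose V so that boundary terms are either known or forced to vanish.
Mixed BC: u(0) = 0 (Dirichlet) and u'(4) = -2 (Neumann). Define V = {v ∈ H^1(0, 4) : v(0) = 0}. Then [u' v]_0^4 = u'(4)·v(4) − u'(0)·0 = − 2·v(4).
Weak formulation: find u (satisfying any essential BC) such that ∫_0^4 u'(x) v'(x) dx = ∫_0^4 f v dx − 2·v(4) for all v ∈ V (Dirichlet at 0 absorbed into V; Neumann datum at x = 4 contributes the boundary term).
Substituting f(x) = -2*x^2 - 3*x + 3, the right-hand side is ∫_0^4 (-2*x^2 - 3*x + 3) v dx − 2·v(4).


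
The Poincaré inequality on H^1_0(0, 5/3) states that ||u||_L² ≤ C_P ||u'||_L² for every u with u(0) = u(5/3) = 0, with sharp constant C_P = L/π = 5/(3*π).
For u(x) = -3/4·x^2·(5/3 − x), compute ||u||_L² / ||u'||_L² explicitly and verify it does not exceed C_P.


||u||_L² / ||u'||_L² = 5*sqrt(14)/42 < C_P = 5/(3*π).

u(x) = -3/4·x^2·(5/3 − x), so u'(x) = x*(9*x - 10)/4.
u(x) = -3/4·x^2·(5/3 − x) vanishes at x = 0 and x = 5/3, so u ∈ H^1_0(0, 5/3). Differentiate via the product rule and integrate the resulting polynomials term by term.
  ∫_0^5/3 u² dx = ∫_0^5/3 (9*x^6/16 - 15*x^5/8 + 25*x^4/16) dx. Term by term:
    ∫_0^5/3 9*x^6/16 dx = 78125/27216;  ∫_0^5/3 -15*x^5/8 dx = -78125/11664;  ∫_0^5/3 25*x^4/16 dx = 15625/3888.
  Sum: 78125/27216 − 78125/11664 + 15625/3888 = 15625/81648.
  ∫_0^5/3 (u')² dx = ∫_0^5/3 (81*x^4/16 - 45*x^3/4 + 25*x^2/4) dx. Term by term:
    ∫_0^5/3 81*x^4/16 dx = 625/48;  ∫_0^5/3 -45*x^3/4 dx = -3125/144;  ∫_0^5/3 25*x^2/4 dx = 3125/324.
  Sum: 625/48 − 3125/144 + 3125/324 = 625/648.
∫_0^5/3 u² dx = 15625/81648, so ||u||_L² = 125*sqrt(7)/756.
∫_0^5/3 (u')² dx = 625/648, so ||u'||_L² = 25*sqrt(2)/36.
Ratio ||u||_L² / ||u'||_L² = 5*sqrt(14)/42.
Sharp Poincaré constant on H^1_0(0, 5/3) is C_P = L/π = 5/(3*π), achieved by sin(3*π/5·x).
A polynomial bump cannot attain the sharp Poincaré constant (only the first sine eigenfunction does), so the ratio is strictly less than C_P, consistent with ||u||_L² ≤ C_P ||u'||_L².


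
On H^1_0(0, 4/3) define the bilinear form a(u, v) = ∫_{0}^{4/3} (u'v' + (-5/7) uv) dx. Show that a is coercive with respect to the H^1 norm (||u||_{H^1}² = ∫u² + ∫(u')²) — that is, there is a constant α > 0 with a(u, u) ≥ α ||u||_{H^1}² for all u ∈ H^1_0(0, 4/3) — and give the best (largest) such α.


α = (-80 + 63*π^2)/(7*(16 + 9*π^2))

Coercivity of a(·,·) on H^1_0(0, 4/3) means a(u, u) ≥ α ||u||_{H^1}² for every u ∈ H^1_0.
The interval has length L = 4/3, and Poincaré/coercivity depend only on L. Here a(u, u) = ∫(u')² + (-5/7)·∫u².
Here c = -5/7 < 0 with |c| < (π/L)² = 9*π^2/16, so coercivity still holds. The condition a(u,u) ≥ α||u||_{H^1}² reads (1−α)∫(u')² ≥ (α−c)∫u². Any admissible α is ≤ 1 (rapidly oscillating u have ∫u²/∫(u')² → 0), and α = 1 would force 0 ≥ (1−c)∫u², impossible since c < 1; so 1−α > 0. By the sharp Poincaré inequality on H^1_0 of an interval of length L, ∫(u')² ≥ (π/L)²∫u² with equality for the first sine mode sin(π(x−x₀)/L) (x₀ the left endpoint), so the inequality holds for all u iff (1−α)(π/L)² ≥ α − c, i.e. α ≤ ((π/L)² + c)/((π/L)² + 1) = (1 + c(L/π)²)/(1 + (L/π)²). (Direct route, valid since c ≤ 0: Poincaré gives c∫u² ≥ c(L/π)²∫(u')², so a(u,u) ≥ (1 + c(L/π)²)∫(u')², while ||u||_{H^1}² ≤ (1 + (L/π)²)∫(u')²; dividing yields the same α.) With (π/L)² = 9*π^2/16 and c = -5/7, the largest admissible constant is α = ((π/L)² + c)/((π/L)² + 1).
Simplifying, α = (-80 + 63*π^2)/(7*(16 + 9*π^2)).


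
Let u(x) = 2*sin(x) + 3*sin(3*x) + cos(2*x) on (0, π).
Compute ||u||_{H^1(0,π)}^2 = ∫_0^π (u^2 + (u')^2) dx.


||u||_{H^1(0,π)}^2 = 68/3 + 103*π/2

u'(x) = -2*sin(2*x) + 2*cos(x) + 9*cos(3*x).
Expand u² and (u')² and integrate term by term on (0, π), using: for integers n ≥ 1, ∫_0^π sin²(nx) dx = ∫_0^π cos²(nx) dx = π/2; for n ≠ n', ∫_0^π sin(nx)sin(n'x) dx = ∫_0^π cos(nx)cos(n'x) dx = 0; and by product-to-sum, ∫_0^π sin(nx)cos(n'x) dx = ½∫_0^π [sin((n+n')x) + sin((n−n')x)] dx, which is 0 when n+n' is even and 2n/(n²−n'²) when n+n' is odd (it need not vanish on (0, π)).
  u² squared terms: (2)²·∫sin(x)² dx = 4·π/2 = 2*π;  (3)²·∫sin(3x)² dx = 9·π/2 = 9*π/2;  (1)²·∫cos(2x)² dx = 1·π/2 = π/2.
  u² cross terms: 2·(2)·(3)·∫sin(x)·sin(3x) dx = 12·(0) = 0;  2·(2)·(1)·∫sin(x)·cos(2x) dx = 4·(-2/3) = -8/3;  2·(3)·(1)·∫sin(3x)·cos(2x) dx = 6·(6/5) = 36/5.
  So ∫_0^π u² dx = 2*π + 9*π/2 + π/2 + 0 − 8/3 + 36/5 = 68/15 + 7*π.
  (u')² squared terms: (-2)²·∫sin(2x)² dx = 4·π/2 = 2*π;  (2)²·∫cos(x)² dx = 4·π/2 = 2*π;  (9)²·∫cos(3x)² dx = 81·π/2 = 81*π/2.
  (u')² cross terms: 2·(-2)·(2)·∫sin(2x)·cos(x) dx = -8·(4/3) = -32/3;  2·(-2)·(9)·∫sin(2x)·cos(3x) dx = -36·(-4/5) = 144/5;  2·(2)·(9)·∫cos(x)·cos(3x) dx = 36·(0) = 0.
  So ∫_0^π (u')² dx = 2*π + 2*π + 81*π/2 − 32/3 + 144/5 + 0 = 272/15 + 89*π/2.
||u||_{H^1}^2 = (68/15 + 7*π) + (272/15 + 89*π/2) = 68/3 + 103*π/2.


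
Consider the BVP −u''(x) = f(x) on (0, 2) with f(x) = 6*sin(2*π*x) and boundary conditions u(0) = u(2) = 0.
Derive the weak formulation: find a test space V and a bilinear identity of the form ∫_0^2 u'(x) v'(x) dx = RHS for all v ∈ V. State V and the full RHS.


V = H^1_0(0, 2) (so v(0) = v(2) = 0); weak form: ∫_0^2 u'v' dx = ∫_0^2 (6*sin(2*π*x)) v dx for all v ∈ V.

Multiply both sides by a test function v and integrate from 0 to 2:
  ∫_0^2 −u''(x) v(x) dx = ∫_0^2 f(x) v(x) dx.
Integrate the LHS by parts once:
  ∫_0^2 −u'' v dx = −[u'(x) v(x)]_0^2 + ∫_0^2 u'(x) v'(x) dx.
Thus ∫_0^2 u'(x) v'(x) dx = ∫_0^2 f(x) v(x) dx + [u'(x) v(x)]_0^2.
Choose V so that boundary terms are either known or forced to vanish.
u is Dirichlet: u(0) = u(2) = 0. Let V = H^1_0(0, 2); then v(0) = v(2) = 0, and [u' v]_0^2 = 0.
Weak formulation: find u (satisfying any essential BC) such that ∫_0^2 u'(x) v'(x) dx = ∫_0^2 f v dx for all v ∈ V.
Substituting f(x) = 6*sin(2*π*x), the right-hand side is ∫_0^2 (6*sin(2*π*x)) v dx.


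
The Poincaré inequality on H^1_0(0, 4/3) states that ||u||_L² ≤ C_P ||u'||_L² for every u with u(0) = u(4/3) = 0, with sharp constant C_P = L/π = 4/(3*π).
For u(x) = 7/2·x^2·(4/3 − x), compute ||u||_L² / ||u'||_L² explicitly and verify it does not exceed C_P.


||u||_L² / ||u'||_L² = 2*sqrt(14)/21 < C_P = 4/(3*π).

u(x) = 7/2·x^2·(4/3 − x), so u'(x) = 7*x*(8 - 9*x)/6.
u(x) = 7/2·x^2·(4/3 − x) vanishes at x = 0 and x = 4/3, so u ∈ H^1_0(0, 4/3). Differentiate via the product rule and integrate the resulting polynomials term by term.
  ∫_0^4/3 u² dx = ∫_0^4/3 (49*x^6/4 - 98*x^5/3 + 196*x^4/9) dx. Term by term:
    ∫_0^4/3 49*x^6/4 dx = 28672/2187;  ∫_0^4/3 -98*x^5/3 dx = -200704/6561;  ∫_0^4/3 196*x^4/9 dx = 200704/10935.
  Sum: 28672/2187 − 200704/6561 + 200704/10935 = 28672/32805.
  ∫_0^4/3 (u')² dx = ∫_0^4/3 (441*x^4/4 - 196*x^3 + 784*x^2/9) dx. Term by term:
    ∫_0^4/3 441*x^4/4 dx = 12544/135;  ∫_0^4/3 -196*x^3 dx = -12544/81;  ∫_0^4/3 784*x^2/9 dx = 50176/729.
  Sum: 12544/135 − 12544/81 + 50176/729 = 25088/3645.
∫_0^4/3 u² dx = 28672/32805, so ||u||_L² = 64*sqrt(35)/405.
∫_0^4/3 (u')² dx = 25088/3645, so ||u'||_L² = 112*sqrt(10)/135.
Ratio ||u||_L² / ||u'||_L² = 2*sqrt(14)/21.
Sharp Poincaré constant on H^1_0(0, 4/3) is C_P = L/π = 4/(3*π), achieved by sin(3*π/4·x).
A polynomial bump cannot attain the sharp Poincaré constant (only the first sine eigenfunction does), so the ratio is strictly less than C_P, consistent with ||u||_L² ≤ C_P ||u'||_L².


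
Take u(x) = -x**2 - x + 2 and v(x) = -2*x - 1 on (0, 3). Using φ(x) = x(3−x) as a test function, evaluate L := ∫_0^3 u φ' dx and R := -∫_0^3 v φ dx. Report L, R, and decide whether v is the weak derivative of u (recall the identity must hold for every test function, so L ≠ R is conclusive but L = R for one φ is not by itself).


LHS = 18, RHS = 18. Yes, v = u' weakly.

u(x) = -x**2 - x + 2, classical derivative u'(x) = -2*x - 1.
φ(x) = x(3−x), so φ'(x) = 3 - 2*x.
Note φ(0) = φ(3) = 0, so the boundary term u·φ vanishes.
LHS = ∫_0^3 u(x) φ'(x) dx = ∫_0^3 (2*x^3 - x^2 - 7*x + 6) dx. Term by term:
  ∫_0^3 2*x^3 dx = 81/2;  ∫_0^3 -x^2 dx = -9;  ∫_0^3 -7*x dx = -63/2;
  ∫_0^3 6 dx = 18.
Sum: 81/2 − 9 − 63/2 + 18 = 18.
So LHS = 18.
∫_0^3 v(x) φ(x) dx = ∫_0^3 (2*x^3 - 5*x^2 - 3*x) dx. Term by term:
  ∫_0^3 2*x^3 dx = 81/2;  ∫_0^3 -5*x^2 dx = -45;  ∫_0^3 -3*x dx = -27/2.
Sum: 81/2 − 45 − 27/2 = -18.
So RHS = -∫_0^3 v(x) φ(x) dx = 18.
LHS = RHS, so the identity holds for this test φ.
Moreover u is smooth here and v(x) = u'(x) = -2*x - 1 pointwise, so the identity holds for every test function. Hence v is the weak derivative of u.


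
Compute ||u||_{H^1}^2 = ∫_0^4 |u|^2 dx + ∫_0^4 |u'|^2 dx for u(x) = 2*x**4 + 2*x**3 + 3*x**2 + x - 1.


||u||_{H^1}^2 = 151638152/315

The H^1 norm (squared) on an interval (0, L) is
  ||u||_{H^1}^2 = ∫_0^L u(x)^2 dx + ∫_0^L u'(x)^2 dx.
Compute u'(x) = 8*x**3 + 6*x**2 + 6*x + 1.
Then u(x)^2 = 4*x**8 + 8*x**7 + 16*x**6 + 16*x**5 + 9*x**4 + 2*x**3 - 5*x**2 - 2*x + 1 and u'(x)^2 = 64*x**6 + 96*x**5 + 132*x**4 + 88*x**3 + 48*x**2 + 12*x + 1.
Integrate each monomial from 0 to 4 using ∫_0^4 c·x^n dx = c·4^(n+1)/(n+1):
  ∫_0^4 u(x)^2 dx = ∫_0^4 (4*x^8 + 8*x^7 + 16*x^6 + 16*x^5 + 9*x^4 + 2*x^3 - 5*x^2 - 2*x + 1) dx. Term by term:
    ∫_0^4 4*x^8 dx = 1048576/9;  ∫_0^4 8*x^7 dx = 65536;  ∫_0^4 16*x^6 dx = 262144/7;
    ∫_0^4 16*x^5 dx = 32768/3;  ∫_0^4 9*x^4 dx = 9216/5;  ∫_0^4 2*x^3 dx = 128;
    ∫_0^4 -5*x^2 dx = -320/3;  ∫_0^4 -2*x dx = -16;  ∫_0^4 1 dx = 4.
  Sum: 1048576/9 + 65536 + 262144/7 + 32768/3 + 9216/5 + 128 − 320/3 − 16 + 4 = 73164668/315.
  ∫_0^4 u'(x)^2 dx = ∫_0^4 (64*x^6 + 96*x^5 + 132*x^4 + 88*x^3 + 48*x^2 + 12*x + 1) dx. Term by term:
    ∫_0^4 64*x^6 dx = 1048576/7;  ∫_0^4 96*x^5 dx = 65536;  ∫_0^4 132*x^4 dx = 135168/5;
    ∫_0^4 88*x^3 dx = 5632;  ∫_0^4 48*x^2 dx = 1024;  ∫_0^4 12*x dx = 96;
    ∫_0^4 1 dx = 4.
  Sum: 1048576/7 + 65536 + 135168/5 + 5632 + 1024 + 96 + 4 = 8719276/35.
Adding: ||u||_{H^1}^2 = 73164668/315 + 8719276/35 = 151638152/315.


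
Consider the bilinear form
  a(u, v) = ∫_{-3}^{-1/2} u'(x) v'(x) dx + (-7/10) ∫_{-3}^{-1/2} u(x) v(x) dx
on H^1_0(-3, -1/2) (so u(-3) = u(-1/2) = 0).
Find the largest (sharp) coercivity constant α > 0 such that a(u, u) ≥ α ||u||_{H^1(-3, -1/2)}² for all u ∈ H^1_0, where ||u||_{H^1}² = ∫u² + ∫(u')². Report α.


α = (-35 + 8*π^2)/(2*(25 + 4*π^2))

Coercivity of a(·,·) on H^1_0(-3, -1/2) means a(u, u) ≥ α ||u||_{H^1}² for every u ∈ H^1_0.
The interval has length L = 5/2, and Poincaré/coercivity depend only on L. Here a(u, u) = ∫(u')² + (-7/10)·∫u².
Here c = -7/10 < 0 with |c| < (π/L)² = 4*π^2/25, so coercivity still holds. The condition a(u,u) ≥ α||u||_{H^1}² reads (1−α)∫(u')² ≥ (α−c)∫u². Any admissible α is ≤ 1 (rapidly oscillating u have ∫u²/∫(u')² → 0), and α = 1 would force 0 ≥ (1−c)∫u², impossible since c < 1; so 1−α > 0. By the sharp Poincaré inequality on H^1_0 of an interval of length L, ∫(u')² ≥ (π/L)²∫u² with equality for the first sine mode sin(π(x−x₀)/L) (x₀ the left endpoint), so the inequality holds for all u iff (1−α)(π/L)² ≥ α − c, i.e. α ≤ ((π/L)² + c)/((π/L)² + 1) = (1 + c(L/π)²)/(1 + (L/π)²). (Direct route, valid since c ≤ 0: Poincaré gives c∫u² ≥ c(L/π)²∫(u')², so a(u,u) ≥ (1 + c(L/π)²)∫(u')², while ||u||_{H^1}² ≤ (1 + (L/π)²)∫(u')²; dividing yields the same α.) With (π/L)² = 4*π^2/25 and c = -7/10, the largest admissible constant is α = ((π/L)² + c)/((π/L)² + 1).
Simplifying, α = (-35 + 8*π^2)/(2*(25 + 4*π^2)).


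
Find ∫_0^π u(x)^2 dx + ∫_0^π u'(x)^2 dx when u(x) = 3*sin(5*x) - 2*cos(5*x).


||u||_{H^1(0,π)}^2 = 169*π

u'(x) = 10*sin(5*x) + 15*cos(5*x).
Expand u² and (u')² and integrate term by term on (0, π), using: for integers n ≥ 1, ∫_0^π sin²(nx) dx = ∫_0^π cos²(nx) dx = π/2; for n ≠ n', ∫_0^π sin(nx)sin(n'x) dx = ∫_0^π cos(nx)cos(n'x) dx = 0; and by product-to-sum, ∫_0^π sin(nx)cos(n'x) dx = ½∫_0^π [sin((n+n')x) + sin((n−n')x)] dx, which is 0 when n+n' is even and 2n/(n²−n'²) when n+n' is odd (it need not vanish on (0, π)).
  u² squared terms: (-2)²·∫cos(5x)² dx = 4·π/2 = 2*π;  (3)²·∫sin(5x)² dx = 9·π/2 = 9*π/2.
  u² cross terms: 2·(-2)·(3)·∫cos(5x)·sin(5x) dx = -12·(0) = 0.
  So ∫_0^π u² dx = 2*π + 9*π/2 + 0 = 13*π/2.
  (u')² squared terms: (10)²·∫sin(5x)² dx = 100·π/2 = 50*π;  (15)²·∫cos(5x)² dx = 225·π/2 = 225*π/2.
  (u')² cross terms: 2·(10)·(15)·∫sin(5x)·cos(5x) dx = 300·(0) = 0.
  So ∫_0^π (u')² dx = 50*π + 225*π/2 + 0 = 325*π/2.
||u||_{H^1}^2 = (13*π/2) + (325*π/2) = 169*π.


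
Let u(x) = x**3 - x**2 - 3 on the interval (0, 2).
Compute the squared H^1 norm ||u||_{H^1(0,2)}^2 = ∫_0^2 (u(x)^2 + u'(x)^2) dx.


||u||_{H^1}^2 = 706/21

The H^1 norm (squared) on an interval (0, L) is
  ||u||_{H^1}^2 = ∫_0^L u(x)^2 dx + ∫_0^L u'(x)^2 dx.
Compute u'(x) = 3*x**2 - 2*x.
Then u(x)^2 = x**6 - 2*x**5 + x**4 - 6*x**3 + 6*x**2 + 9 and u'(x)^2 = 9*x**4 - 12*x**3 + 4*x**2.
Integrate each monomial from 0 to 2 using ∫_0^2 c·x^n dx = c·2^(n+1)/(n+1):
  ∫_0^2 u(x)^2 dx = ∫_0^2 (x^6 - 2*x^5 + x^4 - 6*x^3 + 6*x^2 + 9) dx. Term by term:
    ∫_0^2 x^6 dx = 128/7;  ∫_0^2 -2*x^5 dx = -64/3;  ∫_0^2 x^4 dx = 32/5;
    ∫_0^2 -6*x^3 dx = -24;  ∫_0^2 6*x^2 dx = 16;  ∫_0^2 9 dx = 18.
  Sum: 128/7 − 64/3 + 32/5 − 24 + 16 + 18 = 1402/105.
  ∫_0^2 u'(x)^2 dx = ∫_0^2 (9*x^4 - 12*x^3 + 4*x^2) dx. Term by term:
    ∫_0^2 9*x^4 dx = 288/5;  ∫_0^2 -12*x^3 dx = -48;  ∫_0^2 4*x^2 dx = 32/3.
  Sum: 288/5 − 48 + 32/3 = 304/15.
Adding: ||u||_{H^1}^2 = 1402/105 + 304/15 = 706/21.


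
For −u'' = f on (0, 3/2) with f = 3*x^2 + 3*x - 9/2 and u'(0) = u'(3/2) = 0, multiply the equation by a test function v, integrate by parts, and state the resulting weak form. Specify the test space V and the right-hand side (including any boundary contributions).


V = H^1(0, 3/2) (no boundary constraint on v; u is determined up to an additive constant); weak form: ∫_0^3/2 u'v' dx = ∫_0^3/2 (3*x^2 + 3*x - 9/2) v dx for all v ∈ V.

Multiply both sides by a test function v and integrate from 0 to 3/2:
  ∫_0^3/2 −u''(x) v(x) dx = ∫_0^3/2 f(x) v(x) dx.
Integrate the LHS by parts once:
  ∫_0^3/2 −u'' v dx = −[u'(x) v(x)]_0^3/2 + ∫_0^3/2 u'(x) v'(x) dx.
Thus ∫_0^3/2 u'(x) v'(x) dx = ∫_0^3/2 f(x) v(x) dx + [u'(x) v(x)]_0^3/2.
Choose V so that boundary terms are either known or forced to vanish.
u has homogeneous Neumann: u'(0) = u'(3/2) = 0. So [u' v]_0^3/2 = 0·v(3/2) − 0·v(0) = 0 for any v; take V = H^1(0, 3/2).
Weak formulation: find u (satisfying any essential BC) such that ∫_0^3/2 u'(x) v'(x) dx = ∫_0^3/2 f v dx for all v ∈ V (homogeneous Neumann, so boundary terms vanish).
Substituting f(x) = 3*x^2 + 3*x - 9/2, the right-hand side is ∫_0^3/2 (3*x^2 + 3*x - 9/2) v dx.
Compatibility check (pure Neumann): taking v ≡ 1 ∈ V gives 0 = ∫_0^3/2 f dx + (0) − (0), i.e. ∫_0^3/2 f dx must equal u'(0) − u'(3/2) = 0. Indeed ∫_0^3/2 (3*x^2 + 3*x - 9/2) dx = 0, so the data are compatible. The solution is then unique only up to an additive constant (fix it e.g. by requiring ∫_0^3/2 u dx = 0).


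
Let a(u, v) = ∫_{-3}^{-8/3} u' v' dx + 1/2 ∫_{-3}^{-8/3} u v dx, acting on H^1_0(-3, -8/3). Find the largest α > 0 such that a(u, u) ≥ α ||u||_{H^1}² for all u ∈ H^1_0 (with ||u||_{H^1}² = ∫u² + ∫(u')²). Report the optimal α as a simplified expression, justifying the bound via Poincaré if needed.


α = (1 + 18*π^2)/(2*(1 + 9*π^2))

Coercivity of a(·,·) on H^1_0(-3, -8/3) means a(u, u) ≥ α ||u||_{H^1}² for every u ∈ H^1_0.
The interval has length L = 1/3, and Poincaré/coercivity depend only on L. Here a(u, u) = ∫(u')² + (1/2)·∫u².
Here 0 < c = 1/2 < 1. The condition a(u,u) ≥ α||u||_{H^1}² reads (1−α)∫(u')² ≥ (α−c)∫u². Any admissible α is ≤ 1 (rapidly oscillating u have ∫u²/∫(u')² → 0), and α = 1 would force 0 ≥ (1−c)∫u², impossible since c < 1; so 1−α > 0. By the sharp Poincaré inequality on H^1_0 of an interval of length L, ∫(u')² ≥ (π/L)²∫u² with equality for the first sine mode sin(π(x−x₀)/L) (x₀ the left endpoint), so the inequality holds for all u iff (1−α)(π/L)² ≥ α − c, i.e. α ≤ ((π/L)² + c)/((π/L)² + 1) = (1 + c(L/π)²)/(1 + (L/π)²). With (π/L)² = 9*π^2 and c = 1/2, the largest admissible constant is α = ((π/L)² + c)/((π/L)² + 1).
Simplifying, α = (1 + 18*π^2)/(2*(1 + 9*π^2)).


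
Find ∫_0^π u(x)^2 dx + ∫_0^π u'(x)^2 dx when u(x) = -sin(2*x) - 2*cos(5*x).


||u||_{H^1(0,π)}^2 = -416/21 + 109*π/2

u'(x) = 10*sin(5*x) - 2*cos(2*x).
Expand u² and (u')² and integrate term by term on (0, π), using: for integers n ≥ 1, ∫_0^π sin²(nx) dx = ∫_0^π cos²(nx) dx = π/2; for n ≠ n', ∫_0^π sin(nx)sin(n'x) dx = ∫_0^π cos(nx)cos(n'x) dx = 0; and by product-to-sum, ∫_0^π sin(nx)cos(n'x) dx = ½∫_0^π [sin((n+n')x) + sin((n−n')x)] dx, which is 0 when n+n' is even and 2n/(n²−n'²) when n+n' is odd (it need not vanish on (0, π)).
  u² squared terms: (-1)²·∫sin(2x)² dx = 1·π/2 = π/2;  (-2)²·∫cos(5x)² dx = 4·π/2 = 2*π.
  u² cross terms: 2·(-1)·(-2)·∫sin(2x)·cos(5x) dx = 4·(-4/21) = -16/21.
  So ∫_0^π u² dx = π/2 + 2*π − 16/21 = -16/21 + 5*π/2.
  (u')² squared terms: (-2)²·∫cos(2x)² dx = 4·π/2 = 2*π;  (10)²·∫sin(5x)² dx = 100·π/2 = 50*π.
  (u')² cross terms: 2·(-2)·(10)·∫cos(2x)·sin(5x) dx = -40·(10/21) = -400/21.
  So ∫_0^π (u')² dx = 2*π + 50*π − 400/21 = -400/21 + 52*π.
||u||_{H^1}^2 = (-16/21 + 5*π/2) + (-400/21 + 52*π) = -416/21 + 109*π/2.


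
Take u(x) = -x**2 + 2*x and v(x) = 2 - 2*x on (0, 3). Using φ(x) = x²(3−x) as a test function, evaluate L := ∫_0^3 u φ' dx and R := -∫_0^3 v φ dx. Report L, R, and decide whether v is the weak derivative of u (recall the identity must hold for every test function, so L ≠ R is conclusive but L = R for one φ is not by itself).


LHS = 54/5, RHS = 54/5. Yes, v = u' weakly.

u(x) = -x**2 + 2*x, classical derivative u'(x) = 2 - 2*x.
φ(x) = x²(3−x), so φ'(x) = 3*x*(2 - x).
Note φ(0) = φ(3) = 0, so the boundary term u·φ vanishes.
LHS = ∫_0^3 u(x) φ'(x) dx = ∫_0^3 (3*x^4 - 12*x^3 + 12*x^2) dx. Term by term:
  ∫_0^3 3*x^4 dx = 729/5;  ∫_0^3 -12*x^3 dx = -243;  ∫_0^3 12*x^2 dx = 108.
Sum: 729/5 − 243 + 108 = 54/5.
So LHS = 54/5.
∫_0^3 v(x) φ(x) dx = ∫_0^3 (2*x^4 - 8*x^3 + 6*x^2) dx. Term by term:
  ∫_0^3 2*x^4 dx = 486/5;  ∫_0^3 -8*x^3 dx = -162;  ∫_0^3 6*x^2 dx = 54.
Sum: 486/5 − 162 + 54 = -54/5.
So RHS = -∫_0^3 v(x) φ(x) dx = 54/5.
LHS = RHS, so the identity holds for this test φ.
Moreover u is smooth here and v(x) = u'(x) = 2 - 2*x pointwise, so the identity holds for every test function. Hence v is the weak derivative of u.


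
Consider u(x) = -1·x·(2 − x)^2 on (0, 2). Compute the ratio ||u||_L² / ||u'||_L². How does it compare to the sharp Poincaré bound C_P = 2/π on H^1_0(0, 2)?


||u||_L² / ||u'||_L² = sqrt(14)/7 < C_P = 2/π.

u(x) = -1·x·(2 − x)^2, so u'(x) = (2 - 3*x)*(x - 2).
u(x) = -1·x·(2 − x)^2 vanishes at x = 0 and x = 2, so u ∈ H^1_0(0, 2). Differentiate via the product rule and integrate the resulting polynomials term by term.
  ∫_0^2 u² dx = ∫_0^2 (x^6 - 8*x^5 + 24*x^4 - 32*x^3 + 16*x^2) dx. Term by term:
    ∫_0^2 x^6 dx = 128/7;  ∫_0^2 -8*x^5 dx = -256/3;  ∫_0^2 24*x^4 dx = 768/5;
    ∫_0^2 -32*x^3 dx = -128;  ∫_0^2 16*x^2 dx = 128/3.
  Sum: 128/7 − 256/3 + 768/5 − 128 + 128/3 = 128/105.
  ∫_0^2 (u')² dx = ∫_0^2 (9*x^4 - 48*x^3 + 88*x^2 - 64*x + 16) dx. Term by term:
    ∫_0^2 9*x^4 dx = 288/5;  ∫_0^2 -48*x^3 dx = -192;  ∫_0^2 88*x^2 dx = 704/3;
    ∫_0^2 -64*x dx = -128;  ∫_0^2 16 dx = 32.
  Sum: 288/5 − 192 + 704/3 − 128 + 32 = 64/15.
∫_0^2 u² dx = 128/105, so ||u||_L² = 8*sqrt(210)/105.
∫_0^2 (u')² dx = 64/15, so ||u'||_L² = 8*sqrt(15)/15.
Ratio ||u||_L² / ||u'||_L² = sqrt(14)/7.
Sharp Poincaré constant on H^1_0(0, 2) is C_P = L/π = 2/π, achieved by sin(π/2·x).
A polynomial bump cannot attain the sharp Poincaré constant (only the first sine eigenfunction does), so the ratio is strictly less than C_P, consistent with ||u||_L² ≤ C_P ||u'||_L².


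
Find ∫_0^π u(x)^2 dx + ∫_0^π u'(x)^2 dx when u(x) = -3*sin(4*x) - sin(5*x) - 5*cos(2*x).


||u||_{H^1(0,π)}^2 = 500/21 + 152*π

u'(x) = 10*sin(2*x) - 12*cos(4*x) - 5*cos(5*x).
Expand u² and (u')² and integrate term by term on (0, π), using: for integers n ≥ 1, ∫_0^π sin²(nx) dx = ∫_0^π cos²(nx) dx = π/2; for n ≠ n', ∫_0^π sin(nx)sin(n'x) dx = ∫_0^π cos(nx)cos(n'x) dx = 0; and by product-to-sum, ∫_0^π sin(nx)cos(n'x) dx = ½∫_0^π [sin((n+n')x) + sin((n−n')x)] dx, which is 0 when n+n' is even and 2n/(n²−n'²) when n+n' is odd (it need not vanish on (0, π)).
  u² squared terms: (-1)²·∫sin(5x)² dx = 1·π/2 = π/2;  (-5)²·∫cos(2x)² dx = 25·π/2 = 25*π/2;  (-3)²·∫sin(4x)² dx = 9·π/2 = 9*π/2.
  u² cross terms: 2·(-1)·(-5)·∫sin(5x)·cos(2x) dx = 10·(10/21) = 100/21;  2·(-1)·(-3)·∫sin(5x)·sin(4x) dx = 6·(0) = 0;  2·(-5)·(-3)·∫cos(2x)·sin(4x) dx = 30·(0) = 0.
  So ∫_0^π u² dx = π/2 + 25*π/2 + 9*π/2 + 100/21 + 0 + 0 = 100/21 + 35*π/2.
  (u')² squared terms: (-12)²·∫cos(4x)² dx = 144·π/2 = 72*π;  (-5)²·∫cos(5x)² dx = 25·π/2 = 25*π/2;  (10)²·∫sin(2x)² dx = 100·π/2 = 50*π.
  (u')² cross terms: 2·(-12)·(-5)·∫cos(4x)·cos(5x) dx = 120·(0) = 0;  2·(-12)·(10)·∫cos(4x)·sin(2x) dx = -240·(0) = 0;  2·(-5)·(10)·∫cos(5x)·sin(2x) dx = -100·(-4/21) = 400/21.
  So ∫_0^π (u')² dx = 72*π + 25*π/2 + 50*π + 0 + 0 + 400/21 = 400/21 + 269*π/2.
||u||_{H^1}^2 = (100/21 + 35*π/2) + (400/21 + 269*π/2) = 500/21 + 152*π.
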